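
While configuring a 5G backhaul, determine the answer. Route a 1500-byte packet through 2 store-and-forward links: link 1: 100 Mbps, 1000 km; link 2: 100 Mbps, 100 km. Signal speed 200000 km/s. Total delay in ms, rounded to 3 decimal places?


Packet = 1500 bytes = 12000 bits. Store-and-forward: sum (t_trans + t_prop) per link.
Link 1: t_trans = 12000/(100*10^6) s = 0.1200 ms; t_prop = 1000/200000 s = 5.0000 ms; subtotal = 5.1200 ms
Link 2: t_trans = 12000/(100*10^6) s = 0.1200 ms; t_prop = 100/200000 s = 0.5000 ms; subtotal = 0.6200 ms
End-to-end = 5.1200 + 0.6200 = 5.7400 ms -> 5.740 ms (3 dp)

5.740


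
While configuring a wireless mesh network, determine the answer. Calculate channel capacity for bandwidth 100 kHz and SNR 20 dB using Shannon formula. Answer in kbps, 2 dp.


Given: B = 100 kHz, SNR = 20 dB
SNR linear = 10^(20/10) = 100
1 + SNR = 101
log2(101) = 6.6582114828
C = 100 * 1000 * 6.6582114828 = 665821.1483 bps
C = 665.821148 kbps -> 665.82 kbps (2 dp)

665.82


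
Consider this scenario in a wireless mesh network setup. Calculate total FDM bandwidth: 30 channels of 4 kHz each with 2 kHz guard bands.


Given: 30 channels, 4 kHz each, guard = 2 kHz
Channel bandwidth = 30 * 4 = 120 kHz
Guard bands = 29 gaps * 2 kHz = 58 kHz
Total = 120 + 58 = 178 kHz

178


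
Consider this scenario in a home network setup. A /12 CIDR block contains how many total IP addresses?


Given: CIDR prefix /12
Host bits = 32 - 12 = 20
Total addresses = 2^20 = 1048576

1048576


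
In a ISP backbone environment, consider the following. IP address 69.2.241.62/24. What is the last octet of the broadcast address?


Given: IP = 69.2.241.62, prefix = /24
Host bits = 32 - 24 = 8
Network last octet = 62 AND mask = 0
Host part size = 2^8 - 1 = 255
Broadcast last octet = 0 OR 255 = 255

255


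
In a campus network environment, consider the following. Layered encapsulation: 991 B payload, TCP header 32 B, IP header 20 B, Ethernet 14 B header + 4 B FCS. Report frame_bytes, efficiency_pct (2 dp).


TCP segment = 991 + 32 = 1023 B
IP packet = 1023 + 20 = 1043 B
Ethernet frame = 1043 + 14 + 4 = 1061 B
Efficiency = app / frame = 991 / 1061 = 0.934025 = 93.4025% -> 93.40% (2 dp)

1061, 93.40


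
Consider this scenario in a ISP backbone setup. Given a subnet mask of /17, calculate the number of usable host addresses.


Given: subnet mask /17
Host bits = 32 - 17 = 15
Total addresses = 2^15 = 32768
Usable hosts = 32768 - 2 (network + broadcast) = 32766

32766


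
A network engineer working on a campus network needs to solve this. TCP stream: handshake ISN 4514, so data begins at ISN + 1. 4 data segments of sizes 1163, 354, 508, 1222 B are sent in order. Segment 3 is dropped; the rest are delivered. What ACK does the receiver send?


SYN uses sequence number 4514; first data byte = ISN + 1 = 4515.
Segment 1: SEQ = 4515, len = 1163 B, covers [4515, 5677]
Segment 2: SEQ = 5678, len = 354 B, covers [5678, 6031]
Segment 3: SEQ = 6032, len = 508 B, covers [6032, 6539] [LOST]
Segment 4: SEQ = 6540, len = 1222 B, covers [6540, 7761]
In-order data received: bytes [4515, 6031] (segments 1..2).
Segment 3 missing -> gap begins at byte 6032; later segments buffered out of order.
Cumulative ACK = next expected in-order byte = 4515 + 1163 + 354 = 6032

6032


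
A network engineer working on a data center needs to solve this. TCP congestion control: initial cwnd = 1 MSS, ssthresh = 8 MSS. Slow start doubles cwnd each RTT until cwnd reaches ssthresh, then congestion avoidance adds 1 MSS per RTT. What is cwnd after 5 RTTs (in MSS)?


RTT 0: cwnd = 1 MSS (initial)
RTT 1: cwnd = 2 MSS (slow start, doubled)
RTT 2: cwnd = 4 MSS (slow start, doubled)
RTT 3: cwnd = 8 MSS (slow start, doubled)
RTT 4: cwnd = 9 MSS (congestion avoidance, +1)
RTT 5: cwnd = 10 MSS (congestion avoidance, +1)

10


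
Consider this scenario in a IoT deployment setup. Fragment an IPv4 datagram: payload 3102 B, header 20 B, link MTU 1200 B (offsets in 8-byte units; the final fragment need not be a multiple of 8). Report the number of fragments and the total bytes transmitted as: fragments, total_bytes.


Max data per non-final fragment = floor((MTU - header)/8)*8 = floor((1200 - 20)/8)*8 = floor(1180/8)*8 = 1176 B
Final fragment needs no 8-byte alignment: it can carry up to MTU - header = 1180 B
Non-final fragments needed = ceil((payload - 1180) / 1176) = ceil(1922/1176) = ceil(1.6344) = 2
Number of fragments = 2 + 1 = 3
Fragment sizes (data): 2 * 1176 B + 750 B (last, 750 <= 1180 OK)
Total bytes sent = payload + n_frags * header = 3102 + 3*20 = 3102 + 60 = 3162 B

3, 3162


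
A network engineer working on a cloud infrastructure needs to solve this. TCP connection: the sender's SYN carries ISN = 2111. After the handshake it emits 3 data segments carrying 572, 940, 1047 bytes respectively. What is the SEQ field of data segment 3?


The SYN occupies sequence number ISN = 2111, so the first data byte is ISN + 1 = 2112.
SEQ of data segment i = (ISN + 1) + sum of payload sizes of segments 1..i-1.
Segment 1: SEQ = 2112, payload = 572 bytes
Segment 2: SEQ = 2684, payload = 940 bytes
Segment 3: SEQ = 3624, payload = 1047 bytes
SEQ of segment 3 = 2112 + 572 + 940 = 3624

3624


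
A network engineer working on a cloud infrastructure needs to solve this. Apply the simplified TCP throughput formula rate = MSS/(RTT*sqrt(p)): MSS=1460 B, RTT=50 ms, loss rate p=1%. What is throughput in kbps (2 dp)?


Given: MSS = 1460 bytes, RTT = 50 ms, loss = 1%
RTT in seconds = 50 / 1000 = 0.05
Loss rate = 1% = 0.01
sqrt(loss) = sqrt(0.01) = 0.1
Throughput (bytes/s) = 1460 / (0.05 * 0.1) = 292000.0000
Throughput (kbps) = 292000.0000 * 8 / 1000 = 2336.000000 -> 2336.00 kbps (2 dp)

2336.00


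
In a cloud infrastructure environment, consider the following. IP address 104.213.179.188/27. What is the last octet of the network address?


Given: IP = 104.213.179.188, prefix = /27
Subnet mask = 255.255.255.224
Last octet of IP: 188
Last octet of mask: 224
Network last octet = 188 AND 224 = 160

160


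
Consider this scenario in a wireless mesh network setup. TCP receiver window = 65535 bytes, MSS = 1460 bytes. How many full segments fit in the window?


Given: RWND = 65535 bytes, MSS = 1460 bytes
Full segments = floor(RWND / MSS)
Full segments = floor(65535 / 1460)
Full segments = floor(44.887) = 44

44


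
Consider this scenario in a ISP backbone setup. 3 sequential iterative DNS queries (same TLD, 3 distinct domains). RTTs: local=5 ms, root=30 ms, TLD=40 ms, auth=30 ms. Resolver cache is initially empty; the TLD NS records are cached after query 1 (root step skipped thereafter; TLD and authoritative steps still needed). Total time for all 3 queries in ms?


Lookup 1 (cold cache): local + root + TLD + auth = 5 + 30 + 40 + 30 = 105 ms
Lookups 2..3 (TLD NS cached -> skip root; new domain -> still ask TLD and auth): local + TLD + auth = 5 + 40 + 30 = 75 ms each
Remaining 2 lookups: 2 * 75 = 150 ms
Total = 105 + 150 = 255 ms

255


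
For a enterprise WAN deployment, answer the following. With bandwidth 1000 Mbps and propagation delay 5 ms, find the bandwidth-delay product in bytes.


Given: bandwidth = 1000 Mbps, delay = 5 ms
BDP in bits = 1000 * 10^6 * 5 / 1000
BDP in bits = 5000000
BDP in bytes = 5000000 / 8 = 625000

625000


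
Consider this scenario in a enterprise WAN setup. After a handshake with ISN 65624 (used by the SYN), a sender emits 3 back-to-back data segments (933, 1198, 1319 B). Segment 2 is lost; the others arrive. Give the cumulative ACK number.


SYN uses sequence number 65624; first data byte = ISN + 1 = 65625.
Segment 1: SEQ = 65625, len = 933 B, covers [65625, 66557]
Segment 2: SEQ = 66558, len = 1198 B, covers [66558, 67755] [LOST]
Segment 3: SEQ = 67756, len = 1319 B, covers [67756, 69074]
In-order data received: bytes [65625, 66557] (segments 1..1).
Segment 2 missing -> gap begins at byte 66558; later segments buffered out of order.
Cumulative ACK = next expected in-order byte = 65625 + 933 = 66558

66558


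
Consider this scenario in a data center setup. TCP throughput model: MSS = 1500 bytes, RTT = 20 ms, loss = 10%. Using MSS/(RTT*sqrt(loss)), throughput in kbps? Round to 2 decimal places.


Given: MSS = 1500 bytes, RTT = 20 ms, loss = 10%
RTT in seconds = 20 / 1000 = 0.02
Loss rate = 10% = 0.1
sqrt(loss) = sqrt(0.1) = 0.316227766017
Throughput (bytes/s) = 1500 / (0.02 * 0.316227766017) = 237170.8245
Throughput (kbps) = 237170.8245 * 8 / 1000 = 1897.366596 -> 1897.37 kbps (2 dp)

1897.37


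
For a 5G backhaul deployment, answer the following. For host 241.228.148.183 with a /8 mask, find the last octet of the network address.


Given: IP = 241.228.148.183, prefix = /8
Subnet mask = 255.0.0.0
Last octet of IP: 183
Last octet of mask: 0
Network last octet = 183 AND 0 = 0

0


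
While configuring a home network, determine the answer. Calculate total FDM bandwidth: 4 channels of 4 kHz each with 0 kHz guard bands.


Given: 4 channels, 4 kHz each, guard = 0 kHz
Channel bandwidth = 4 * 4 = 16 kHz
Guard bands = 3 gaps * 0 kHz = 0 kHz
Total = 16 + 0 = 16 kHz

16


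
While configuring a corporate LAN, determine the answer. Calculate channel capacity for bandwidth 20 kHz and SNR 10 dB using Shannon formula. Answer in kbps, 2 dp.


Given: B = 20 kHz, SNR = 10 dB
SNR linear = 10^(10/10) = 10
1 + SNR = 11
log2(11) = 3.4594316186
C = 20 * 1000 * 3.4594316186 = 69188.6324 bps
C = 69.188632 kbps -> 69.19 kbps (2 dp)

69.19


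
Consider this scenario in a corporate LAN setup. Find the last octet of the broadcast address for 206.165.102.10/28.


Given: IP = 206.165.102.10, prefix = /28
Host bits = 32 - 28 = 4
Network last octet = 10 AND mask = 0
Host part size = 2^4 - 1 = 15
Broadcast last octet = 0 OR 15 = 15

15


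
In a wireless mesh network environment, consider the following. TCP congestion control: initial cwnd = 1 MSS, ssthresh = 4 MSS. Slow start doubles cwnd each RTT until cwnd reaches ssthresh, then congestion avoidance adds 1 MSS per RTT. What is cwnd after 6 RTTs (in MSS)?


RTT 0: cwnd = 1 MSS (initial)
RTT 1: cwnd = 2 MSS (slow start, doubled)
RTT 2: cwnd = 4 MSS (slow start, doubled)
RTT 3: cwnd = 5 MSS (congestion avoidance, +1)
RTT 4: cwnd = 6 MSS (congestion avoidance, +1)
RTT 5: cwnd = 7 MSS (congestion avoidance, +1)
RTT 6: cwnd = 8 MSS (congestion avoidance, +1)

8


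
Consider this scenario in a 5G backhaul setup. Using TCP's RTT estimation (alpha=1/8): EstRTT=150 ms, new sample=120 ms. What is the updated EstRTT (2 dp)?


Given: EstRTT = 150 ms, SampleRTT = 120 ms, alpha = 1/8
New EstRTT = (1 - alpha) * EstRTT + alpha * SampleRTT
(7/8) * 150 = 131.25
(1/8) * 120 = 15
New EstRTT = 131.25 + 15 = 146.25 ms -> 146.25 ms (2 dp)

146.25


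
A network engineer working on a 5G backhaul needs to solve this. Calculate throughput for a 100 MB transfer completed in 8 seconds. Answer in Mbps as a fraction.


Given: file = 100 MB, time = 8 s
File in Mb = 100 * 8 = 800 Mb
Throughput = 800 / 8 Mbps
Throughput = 100 Mbps

100


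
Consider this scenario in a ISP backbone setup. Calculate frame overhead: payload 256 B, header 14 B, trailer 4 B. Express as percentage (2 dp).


Given: payload = 256 B, header = 14 B, trailer = 4 B
Overhead bytes = header + trailer = 14 + 4 = 18
Total frame = payload + overhead = 256 + 18 = 274
Overhead % = 18 / 274 * 100 = 6.5693% -> 6.57% (2 dp)

6.57


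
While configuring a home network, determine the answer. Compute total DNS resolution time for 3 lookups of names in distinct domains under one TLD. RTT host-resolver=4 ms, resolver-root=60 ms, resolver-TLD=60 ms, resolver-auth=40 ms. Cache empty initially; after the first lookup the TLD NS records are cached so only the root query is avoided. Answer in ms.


Lookup 1 (cold cache): local + root + TLD + auth = 4 + 60 + 60 + 40 = 164 ms
Lookups 2..3 (TLD NS cached -> skip root; new domain -> still ask TLD and auth): local + TLD + auth = 4 + 60 + 40 = 104 ms each
Remaining 2 lookups: 2 * 104 = 208 ms
Total = 164 + 208 = 372 ms

372


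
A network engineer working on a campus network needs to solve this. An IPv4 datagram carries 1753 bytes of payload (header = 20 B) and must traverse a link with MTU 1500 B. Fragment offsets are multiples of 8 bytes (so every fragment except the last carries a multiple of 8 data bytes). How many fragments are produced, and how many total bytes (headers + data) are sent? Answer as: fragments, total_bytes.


Max data per non-final fragment = floor((MTU - header)/8)*8 = floor((1500 - 20)/8)*8 = floor(1480/8)*8 = 1480 B
Final fragment needs no 8-byte alignment: it can carry up to MTU - header = 1480 B
Non-final fragments needed = ceil((payload - 1480) / 1480) = ceil(273/1480) = ceil(0.1845) = 1
Number of fragments = 1 + 1 = 2
Fragment sizes (data): 1 * 1480 B + 273 B (last, 273 <= 1480 OK)
Total bytes sent = payload + n_frags * header = 1753 + 2*20 = 1753 + 40 = 1793 B

2, 1793


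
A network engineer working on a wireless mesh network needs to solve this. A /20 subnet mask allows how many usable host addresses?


Given: subnet mask /20
Host bits = 32 - 20 = 12
Total addresses = 2^12 = 4096
Usable hosts = 4096 - 2 (network + broadcast) = 4094

4094


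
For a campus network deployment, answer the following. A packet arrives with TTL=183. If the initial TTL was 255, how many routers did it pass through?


Given: initial TTL = 255, received TTL = 183
Hops = initial TTL - received TTL
Hops = 255 - 183 = 72

72


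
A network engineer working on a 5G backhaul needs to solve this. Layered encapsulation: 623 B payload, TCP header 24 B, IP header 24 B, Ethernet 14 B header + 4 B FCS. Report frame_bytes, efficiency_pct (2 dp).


TCP segment = 623 + 24 = 647 B
IP packet = 647 + 24 = 671 B
Ethernet frame = 671 + 14 + 4 = 689 B
Efficiency = app / frame = 623 / 689 = 0.904209 = 90.4209% -> 90.42% (2 dp)

689, 90.42


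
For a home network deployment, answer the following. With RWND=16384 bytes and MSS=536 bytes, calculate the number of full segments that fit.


Given: RWND = 16384 bytes, MSS = 536 bytes
Full segments = floor(RWND / MSS)
Full segments = floor(16384 / 536)
Full segments = floor(30.5672) = 30

30


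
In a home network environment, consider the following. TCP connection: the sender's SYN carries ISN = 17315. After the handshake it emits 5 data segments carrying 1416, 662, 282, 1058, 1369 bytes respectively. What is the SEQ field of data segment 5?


The SYN occupies sequence number ISN = 17315, so the first data byte is ISN + 1 = 17316.
SEQ of data segment i = (ISN + 1) + sum of payload sizes of segments 1..i-1.
Segment 1: SEQ = 17316, payload = 1416 bytes
Segment 2: SEQ = 18732, payload = 662 bytes
Segment 3: SEQ = 19394, payload = 282 bytes
Segment 4: SEQ = 19676, payload = 1058 bytes
Segment 5: SEQ = 20734, payload = 1369 bytes
SEQ of segment 5 = 17316 + 1416 + 662 + 282 + 1058 = 20734

20734


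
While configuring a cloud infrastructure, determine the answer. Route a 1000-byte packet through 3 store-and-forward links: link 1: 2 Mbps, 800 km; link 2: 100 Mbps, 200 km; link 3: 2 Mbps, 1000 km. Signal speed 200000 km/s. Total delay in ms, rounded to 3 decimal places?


Packet = 1000 bytes = 8000 bits. Store-and-forward: sum (t_trans + t_prop) per link.
Link 1: t_trans = 8000/(2*10^6) s = 4.0000 ms; t_prop = 800/200000 s = 4.0000 ms; subtotal = 8.0000 ms
Link 2: t_trans = 8000/(100*10^6) s = 0.0800 ms; t_prop = 200/200000 s = 1.0000 ms; subtotal = 1.0800 ms
Link 3: t_trans = 8000/(2*10^6) s = 4.0000 ms; t_prop = 1000/200000 s = 5.0000 ms; subtotal = 9.0000 ms
End-to-end = 8.0000 + 1.0800 + 9.0000 = 18.0800 ms -> 18.080 ms (3 dp)

18.080


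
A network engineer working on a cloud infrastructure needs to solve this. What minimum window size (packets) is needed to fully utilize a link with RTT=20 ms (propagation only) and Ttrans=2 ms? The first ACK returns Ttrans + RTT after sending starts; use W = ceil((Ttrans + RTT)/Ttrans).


Given: Ttrans = 2 ms, RTT = 20 ms (= 2 * Tprop, Tprop = 10 ms)
Time until first ACK returns = Ttrans + RTT = 2 + 20 = 22 ms
Need W * Ttrans >= Ttrans + RTT  ->  W >= (Ttrans + RTT) / Ttrans
(Ttrans + RTT) / Ttrans = 22 / 2 = 11
W_min = ceil(11) = 11

11


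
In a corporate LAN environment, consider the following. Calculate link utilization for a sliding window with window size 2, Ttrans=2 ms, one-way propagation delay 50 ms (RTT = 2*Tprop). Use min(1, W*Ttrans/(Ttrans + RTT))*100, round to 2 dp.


Given: W = 2, Ttrans = 2 ms, RTT = 100 ms (= 2 * Tprop, Tprop = 50 ms)
Cycle time = Ttrans + RTT = 2 + 100 = 102 ms (first packet sent until its ACK returns)
W * Ttrans = 2 * 2 = 4 ms of sending per cycle
W * Ttrans / (Ttrans + RTT) = 4 / 102 = 0.039216
U = min(1, 0.039216) = 0.039216
U% = 3.92%

3.92


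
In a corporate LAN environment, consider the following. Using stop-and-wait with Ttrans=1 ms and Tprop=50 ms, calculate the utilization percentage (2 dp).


Given: Ttrans = 1 ms, Tprop = 50 ms
RTT = 2 * Tprop = 2 * 50 = 100 ms
U = Ttrans / (Ttrans + RTT)
U = 1 / (1 + 100)
U = 1 / 101 = 0.009901
U% = 0.99%

0.99


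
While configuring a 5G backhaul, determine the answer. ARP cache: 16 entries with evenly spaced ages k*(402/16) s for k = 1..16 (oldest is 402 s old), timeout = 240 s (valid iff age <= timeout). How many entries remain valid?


Ages are k * 402/16 s for k = 1..16 (spacing = 25.1250 s).
Entry k is valid iff k * 402/16 <= 240 iff k <= 16 * 240 / 402 = 9.5522
n_valid = floor(9.5522) = 9
(n_stale = 16 - 9 = 7)

9


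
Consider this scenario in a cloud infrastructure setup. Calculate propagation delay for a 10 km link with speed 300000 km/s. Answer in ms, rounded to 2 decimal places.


Given: distance = 10 km, speed = 300000 km/s
Delay = distance / speed = 10 / 300000 seconds
Delay in ms = 10 * 1000 / 300000
Delay = 0.0333 ms
Rounded to 2 dp = 0.03 ms

0.03


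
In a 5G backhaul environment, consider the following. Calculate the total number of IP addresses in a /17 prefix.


Given: CIDR prefix /17
Host bits = 32 - 17 = 15
Total addresses = 2^15 = 32768

32768


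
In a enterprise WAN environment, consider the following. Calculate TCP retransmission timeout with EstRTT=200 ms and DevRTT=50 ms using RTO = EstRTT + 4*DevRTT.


Given: EstRTT = 200 ms, DevRTT = 50 ms
Timeout = EstRTT + 4 * DevRTT
4 * DevRTT = 4 * 50 = 200
Timeout = 200 + 200 = 400 ms

400


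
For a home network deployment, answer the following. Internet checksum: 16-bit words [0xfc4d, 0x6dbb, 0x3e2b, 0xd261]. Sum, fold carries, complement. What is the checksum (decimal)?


Given words: [0xfc4d, 0x6dbb, 0x3e2b, 0xd261]
Step 1: Sum all words
Raw sum = 64589 + 28091 + 15915 + 53857 = 162452
Step 2: Fold carry: (31380 + 2) = 31382
One's complement = ~31382 & 0xFFFF = 34153

34153


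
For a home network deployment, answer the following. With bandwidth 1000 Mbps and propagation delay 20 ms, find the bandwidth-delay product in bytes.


Given: bandwidth = 1000 Mbps, delay = 20 ms
BDP in bits = 1000 * 10^6 * 20 / 1000
BDP in bits = 20000000
BDP in bytes = 20000000 / 8 = 2500000

2500000


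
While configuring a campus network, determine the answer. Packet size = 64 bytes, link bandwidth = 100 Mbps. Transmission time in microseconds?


Given: packet = 64 bytes, bandwidth = 100 Mbps
Packet in bits = 64 * 8 = 512 bits
Bandwidth = 100 * 10^6 = 100000000 bps
Time = 512 / 100000000 seconds
Time in us = 512 * 10^6 / 100000000 = 5.12

5.12


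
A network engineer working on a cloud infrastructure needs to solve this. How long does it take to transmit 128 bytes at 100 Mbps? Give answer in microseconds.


Given: packet = 128 bytes, bandwidth = 100 Mbps
Packet in bits = 128 * 8 = 1024 bits
Bandwidth = 100 * 10^6 = 100000000 bps
Time = 1024 / 100000000 seconds
Time in us = 1024 * 10^6 / 100000000 = 10.24

10.24


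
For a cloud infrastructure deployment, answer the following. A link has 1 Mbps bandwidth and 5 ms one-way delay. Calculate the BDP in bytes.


Given: bandwidth = 1 Mbps, delay = 5 ms
BDP in bits = 1 * 10^6 * 5 / 1000
BDP in bits = 5000
BDP in bytes = 5000 / 8 = 625

625


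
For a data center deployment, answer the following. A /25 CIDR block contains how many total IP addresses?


Given: CIDR prefix /25
Host bits = 32 - 25 = 7
Total addresses = 2^7 = 128

128


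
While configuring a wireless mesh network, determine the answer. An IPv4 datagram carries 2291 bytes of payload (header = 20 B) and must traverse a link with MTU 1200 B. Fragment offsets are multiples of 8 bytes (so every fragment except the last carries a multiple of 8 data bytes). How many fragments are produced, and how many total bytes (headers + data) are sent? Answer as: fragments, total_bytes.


Max data per non-final fragment = floor((MTU - header)/8)*8 = floor((1200 - 20)/8)*8 = floor(1180/8)*8 = 1176 B
Final fragment needs no 8-byte alignment: it can carry up to MTU - header = 1180 B
Non-final fragments needed = ceil((payload - 1180) / 1176) = ceil(1111/1176) = ceil(0.9447) = 1
Number of fragments = 1 + 1 = 2
Fragment sizes (data): 1 * 1176 B + 1115 B (last, 1115 <= 1180 OK)
Total bytes sent = payload + n_frags * header = 2291 + 2*20 = 2291 + 40 = 2331 B

2, 2331


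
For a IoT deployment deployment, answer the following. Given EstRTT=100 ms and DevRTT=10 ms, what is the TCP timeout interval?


Given: EstRTT = 100 ms, DevRTT = 10 ms
Timeout = EstRTT + 4 * DevRTT
4 * DevRTT = 4 * 10 = 40
Timeout = 100 + 40 = 140 ms

140


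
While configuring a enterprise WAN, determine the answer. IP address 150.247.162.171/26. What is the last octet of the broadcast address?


Given: IP = 150.247.162.171, prefix = /26
Host bits = 32 - 26 = 6
Network last octet = 171 AND mask = 128
Host part size = 2^6 - 1 = 63
Broadcast last octet = 128 OR 63 = 191

191


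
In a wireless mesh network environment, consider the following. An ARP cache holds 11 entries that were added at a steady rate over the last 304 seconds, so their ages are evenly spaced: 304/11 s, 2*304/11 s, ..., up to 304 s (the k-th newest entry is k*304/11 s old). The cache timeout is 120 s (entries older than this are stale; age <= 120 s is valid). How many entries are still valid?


Ages are k * 304/11 s for k = 1..11 (spacing = 27.6364 s).
Entry k is valid iff k * 304/11 <= 120 iff k <= 11 * 120 / 304 = 4.3421
n_valid = floor(4.3421) = 4
(n_stale = 11 - 4 = 7)

4


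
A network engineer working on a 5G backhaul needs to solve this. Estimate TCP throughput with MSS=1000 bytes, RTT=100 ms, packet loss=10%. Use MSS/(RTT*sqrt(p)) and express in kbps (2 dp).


Given: MSS = 1000 bytes, RTT = 100 ms, loss = 10%
RTT in seconds = 100 / 1000 = 0.1
Loss rate = 10% = 0.1
sqrt(loss) = sqrt(0.1) = 0.316227766017
Throughput (bytes/s) = 1000 / (0.1 * 0.316227766017) = 31622.7766
Throughput (kbps) = 31622.7766 * 8 / 1000 = 252.982213 -> 252.98 kbps (2 dp)

252.98


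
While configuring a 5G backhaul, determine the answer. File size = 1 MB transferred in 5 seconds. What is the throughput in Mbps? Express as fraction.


Given: file = 1 MB, time = 5 s
File in Mb = 1 * 8 = 8 Mb
Throughput = 8 / 5 Mbps
Throughput = 8/5 Mbps

8/5


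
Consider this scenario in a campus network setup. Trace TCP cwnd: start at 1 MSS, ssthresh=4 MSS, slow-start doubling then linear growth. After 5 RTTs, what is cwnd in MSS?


RTT 0: cwnd = 1 MSS (initial)
RTT 1: cwnd = 2 MSS (slow start, doubled)
RTT 2: cwnd = 4 MSS (slow start, doubled)
RTT 3: cwnd = 5 MSS (congestion avoidance, +1)
RTT 4: cwnd = 6 MSS (congestion avoidance, +1)
RTT 5: cwnd = 7 MSS (congestion avoidance, +1)

7


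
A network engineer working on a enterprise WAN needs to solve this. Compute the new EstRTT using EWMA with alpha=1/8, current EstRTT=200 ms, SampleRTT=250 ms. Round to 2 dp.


Given: EstRTT = 200 ms, SampleRTT = 250 ms, alpha = 1/8
New EstRTT = (1 - alpha) * EstRTT + alpha * SampleRTT
(7/8) * 200 = 175
(1/8) * 250 = 31.25
New EstRTT = 175 + 31.25 = 206.25 ms -> 206.25 ms (2 dp)

206.25


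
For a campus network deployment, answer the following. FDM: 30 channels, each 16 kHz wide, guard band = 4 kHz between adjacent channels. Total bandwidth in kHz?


Given: 30 channels, 16 kHz each, guard = 4 kHz
Channel bandwidth = 30 * 16 = 480 kHz
Guard bands = 29 gaps * 4 kHz = 116 kHz
Total = 480 + 116 = 596 kHz

596


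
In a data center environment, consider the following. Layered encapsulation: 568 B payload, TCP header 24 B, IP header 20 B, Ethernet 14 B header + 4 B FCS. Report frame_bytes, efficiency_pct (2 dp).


TCP segment = 568 + 24 = 592 B
IP packet = 592 + 20 = 612 B
Ethernet frame = 612 + 14 + 4 = 630 B
Efficiency = app / frame = 568 / 630 = 0.901587 = 90.1587% -> 90.16% (2 dp)

630, 90.16


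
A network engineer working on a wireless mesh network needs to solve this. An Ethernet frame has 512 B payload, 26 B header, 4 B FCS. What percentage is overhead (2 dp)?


Given: payload = 512 B, header = 26 B, trailer = 4 B
Overhead bytes = header + trailer = 26 + 4 = 30
Total frame = payload + overhead = 512 + 30 = 542
Overhead % = 30 / 542 * 100 = 5.5351% -> 5.54% (2 dp)

5.54


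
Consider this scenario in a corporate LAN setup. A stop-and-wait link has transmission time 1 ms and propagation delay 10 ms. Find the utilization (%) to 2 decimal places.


Given: Ttrans = 1 ms, Tprop = 10 ms
RTT = 2 * Tprop = 2 * 10 = 20 ms
U = Ttrans / (Ttrans + RTT)
U = 1 / (1 + 20)
U = 1 / 21 = 0.047619
U% = 4.76%

4.76


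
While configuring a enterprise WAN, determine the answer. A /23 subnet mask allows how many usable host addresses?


Given: subnet mask /23
Host bits = 32 - 23 = 9
Total addresses = 2^9 = 512
Usable hosts = 512 - 2 (network + broadcast) = 510

510


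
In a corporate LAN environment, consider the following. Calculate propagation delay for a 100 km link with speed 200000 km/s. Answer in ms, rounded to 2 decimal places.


Given: distance = 100 km, speed = 200000 km/s
Delay = distance / speed = 100 / 200000 seconds
Delay in ms = 100 * 1000 / 200000
Delay = 0.5000 ms
Rounded to 2 dp = 0.50 ms

0.50


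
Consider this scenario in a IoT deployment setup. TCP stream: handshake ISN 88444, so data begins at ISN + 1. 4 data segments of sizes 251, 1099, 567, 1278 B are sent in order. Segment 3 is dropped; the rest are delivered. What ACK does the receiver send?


SYN uses sequence number 88444; first data byte = ISN + 1 = 88445.
Segment 1: SEQ = 88445, len = 251 B, covers [88445, 88695]
Segment 2: SEQ = 88696, len = 1099 B, covers [88696, 89794]
Segment 3: SEQ = 89795, len = 567 B, covers [89795, 90361] [LOST]
Segment 4: SEQ = 90362, len = 1278 B, covers [90362, 91639]
In-order data received: bytes [88445, 89794] (segments 1..2).
Segment 3 missing -> gap begins at byte 89795; later segments buffered out of order.
Cumulative ACK = next expected in-order byte = 88445 + 251 + 1099 = 89795

89795


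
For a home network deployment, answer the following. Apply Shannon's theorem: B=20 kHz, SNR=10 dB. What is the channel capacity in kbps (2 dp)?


Given: B = 20 kHz, SNR = 10 dB
SNR linear = 10^(10/10) = 10
1 + SNR = 11
log2(11) = 3.4594316186
C = 20 * 1000 * 3.4594316186 = 69188.6324 bps
C = 69.188632 kbps -> 69.19 kbps (2 dp)

69.19


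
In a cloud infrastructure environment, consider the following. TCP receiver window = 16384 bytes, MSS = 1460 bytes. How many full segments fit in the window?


Given: RWND = 16384 bytes, MSS = 1460 bytes
Full segments = floor(RWND / MSS)
Full segments = floor(16384 / 1460)
Full segments = floor(11.2219) = 11

11


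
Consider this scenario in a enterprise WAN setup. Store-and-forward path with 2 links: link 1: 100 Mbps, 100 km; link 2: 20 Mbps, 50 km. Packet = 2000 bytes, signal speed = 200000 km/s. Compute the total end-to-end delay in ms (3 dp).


Packet = 2000 bytes = 16000 bits. Store-and-forward: sum (t_trans + t_prop) per link.
Link 1: t_trans = 16000/(100*10^6) s = 0.1600 ms; t_prop = 100/200000 s = 0.5000 ms; subtotal = 0.6600 ms
Link 2: t_trans = 16000/(20*10^6) s = 0.8000 ms; t_prop = 50/200000 s = 0.2500 ms; subtotal = 1.0500 ms
End-to-end = 0.6600 + 1.0500 = 1.7100 ms -> 1.710 ms (3 dp)

1.710


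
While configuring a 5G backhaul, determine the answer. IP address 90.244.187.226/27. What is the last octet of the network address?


Given: IP = 90.244.187.226, prefix = /27
Subnet mask = 255.255.255.224
Last octet of IP: 226
Last octet of mask: 224
Network last octet = 226 AND 224 = 224

224


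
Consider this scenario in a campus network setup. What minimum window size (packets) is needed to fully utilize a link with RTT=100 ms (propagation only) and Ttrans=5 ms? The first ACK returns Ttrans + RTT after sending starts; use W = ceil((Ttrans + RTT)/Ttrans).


Given: Ttrans = 5 ms, RTT = 100 ms (= 2 * Tprop, Tprop = 50 ms)
Time until first ACK returns = Ttrans + RTT = 5 + 100 = 105 ms
Need W * Ttrans >= Ttrans + RTT  ->  W >= (Ttrans + RTT) / Ttrans
(Ttrans + RTT) / Ttrans = 105 / 5 = 21
W_min = ceil(21) = 21

21


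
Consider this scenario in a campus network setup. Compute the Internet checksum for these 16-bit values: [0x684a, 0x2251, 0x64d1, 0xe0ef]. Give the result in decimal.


Given words: [0x684a, 0x2251, 0x64d1, 0xe0ef]
Step 1: Sum all words
Raw sum = 26698 + 8785 + 25809 + 57583 = 118875
Step 2: Fold carry: (53339 + 1) = 53340
One's complement = ~53340 & 0xFFFF = 12195

12195


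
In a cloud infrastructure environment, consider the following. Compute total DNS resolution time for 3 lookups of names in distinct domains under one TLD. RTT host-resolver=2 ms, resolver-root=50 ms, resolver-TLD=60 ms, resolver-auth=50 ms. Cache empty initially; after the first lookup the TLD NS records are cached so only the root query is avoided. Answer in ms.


Lookup 1 (cold cache): local + root + TLD + auth = 2 + 50 + 60 + 50 = 162 ms
Lookups 2..3 (TLD NS cached -> skip root; new domain -> still ask TLD and auth): local + TLD + auth = 2 + 60 + 50 = 112 ms each
Remaining 2 lookups: 2 * 112 = 224 ms
Total = 162 + 224 = 386 ms

386


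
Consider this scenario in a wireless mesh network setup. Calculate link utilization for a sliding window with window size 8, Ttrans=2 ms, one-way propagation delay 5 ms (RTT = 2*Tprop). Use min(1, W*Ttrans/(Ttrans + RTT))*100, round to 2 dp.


Given: W = 8, Ttrans = 2 ms, RTT = 10 ms (= 2 * Tprop, Tprop = 5 ms)
Cycle time = Ttrans + RTT = 2 + 10 = 12 ms (first packet sent until its ACK returns)
W * Ttrans = 8 * 2 = 16 ms of sending per cycle
W * Ttrans / (Ttrans + RTT) = 16 / 12 = 1.333333
U = min(1, 1.333333) = 1.000000
U% = 100.00%

100.00


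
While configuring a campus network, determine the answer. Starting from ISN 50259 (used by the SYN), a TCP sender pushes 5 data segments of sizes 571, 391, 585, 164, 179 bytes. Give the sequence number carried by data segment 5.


The SYN occupies sequence number ISN = 50259, so the first data byte is ISN + 1 = 50260.
SEQ of data segment i = (ISN + 1) + sum of payload sizes of segments 1..i-1.
Segment 1: SEQ = 50260, payload = 571 bytes
Segment 2: SEQ = 50831, payload = 391 bytes
Segment 3: SEQ = 51222, payload = 585 bytes
Segment 4: SEQ = 51807, payload = 164 bytes
Segment 5: SEQ = 51971, payload = 179 bytes
SEQ of segment 5 = 50260 + 571 + 391 + 585 + 164 = 51971

51971


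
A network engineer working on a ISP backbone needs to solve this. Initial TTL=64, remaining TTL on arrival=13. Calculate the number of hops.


Given: initial TTL = 64, received TTL = 13
Hops = initial TTL - received TTL
Hops = 64 - 13 = 51

51


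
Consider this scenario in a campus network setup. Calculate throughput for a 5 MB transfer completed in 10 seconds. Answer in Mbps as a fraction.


Given: file = 5 MB, time = 10 s
File in Mb = 5 * 8 = 40 Mb
Throughput = 40 / 10 Mbps
Throughput = 4 Mbps

4


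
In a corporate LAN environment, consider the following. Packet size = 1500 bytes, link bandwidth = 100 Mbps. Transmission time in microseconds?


Given: packet = 1500 bytes, bandwidth = 100 Mbps
Packet in bits = 1500 * 8 = 12000 bits
Bandwidth = 100 * 10^6 = 100000000 bps
Time = 12000 / 100000000 seconds
Time in us = 12000 * 10^6 / 100000000 = 120

120


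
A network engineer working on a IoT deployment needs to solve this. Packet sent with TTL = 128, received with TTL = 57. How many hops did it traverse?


Given: initial TTL = 128, received TTL = 57
Hops = initial TTL - received TTL
Hops = 128 - 57 = 71

71


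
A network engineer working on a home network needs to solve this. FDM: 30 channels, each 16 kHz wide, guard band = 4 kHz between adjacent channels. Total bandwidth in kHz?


Given: 30 channels, 16 kHz each, guard = 4 kHz
Channel bandwidth = 30 * 16 = 480 kHz
Guard bands = 29 gaps * 4 kHz = 116 kHz
Total = 480 + 116 = 596 kHz

596


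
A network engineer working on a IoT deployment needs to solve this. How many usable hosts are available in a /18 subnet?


Given: subnet mask /18
Host bits = 32 - 18 = 14
Total addresses = 2^14 = 16384
Usable hosts = 16384 - 2 (network + broadcast) = 16382

16382


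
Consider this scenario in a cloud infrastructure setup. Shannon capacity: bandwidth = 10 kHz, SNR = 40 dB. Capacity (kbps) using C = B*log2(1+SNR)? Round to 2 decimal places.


Given: B = 10 kHz, SNR = 40 dB
SNR linear = 10^(40/10) = 10000
1 + SNR = 10001
log2(10001) = 13.2878566418
C = 10 * 1000 * 13.2878566418 = 132878.5664 bps
C = 132.878566 kbps -> 132.88 kbps (2 dp)

132.88


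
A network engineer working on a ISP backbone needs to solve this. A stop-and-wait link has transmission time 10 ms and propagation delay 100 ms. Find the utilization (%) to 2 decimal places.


Given: Ttrans = 10 ms, Tprop = 100 ms
RTT = 2 * Tprop = 2 * 100 = 200 ms
U = Ttrans / (Ttrans + RTT)
U = 10 / (10 + 200)
U = 10 / 210 = 0.047619
U% = 4.76%

4.76


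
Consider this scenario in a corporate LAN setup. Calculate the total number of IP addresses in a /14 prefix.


Given: CIDR prefix /14
Host bits = 32 - 14 = 18
Total addresses = 2^18 = 262144

262144


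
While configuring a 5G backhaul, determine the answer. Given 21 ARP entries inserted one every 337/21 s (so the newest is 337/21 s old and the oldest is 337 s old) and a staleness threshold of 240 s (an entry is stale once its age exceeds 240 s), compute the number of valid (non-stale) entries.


Ages are k * 337/21 s for k = 1..21 (spacing = 16.0476 s).
Entry k is valid iff k * 337/21 <= 240 iff k <= 21 * 240 / 337 = 14.9555
n_valid = floor(14.9555) = 14
(n_stale = 21 - 14 = 7)

14


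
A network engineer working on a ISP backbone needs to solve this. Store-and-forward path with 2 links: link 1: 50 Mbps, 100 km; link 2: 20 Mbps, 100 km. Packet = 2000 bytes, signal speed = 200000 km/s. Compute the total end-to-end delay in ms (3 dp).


Packet = 2000 bytes = 16000 bits. Store-and-forward: sum (t_trans + t_prop) per link.
Link 1: t_trans = 16000/(50*10^6) s = 0.3200 ms; t_prop = 100/200000 s = 0.5000 ms; subtotal = 0.8200 ms
Link 2: t_trans = 16000/(20*10^6) s = 0.8000 ms; t_prop = 100/200000 s = 0.5000 ms; subtotal = 1.3000 ms
End-to-end = 0.8200 + 1.3000 = 2.1200 ms -> 2.120 ms (3 dp)

2.120


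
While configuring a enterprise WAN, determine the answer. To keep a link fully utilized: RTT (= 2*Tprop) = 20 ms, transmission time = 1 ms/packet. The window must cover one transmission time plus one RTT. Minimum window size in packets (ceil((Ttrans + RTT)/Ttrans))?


Given: Ttrans = 1 ms, RTT = 20 ms (= 2 * Tprop, Tprop = 10 ms)
Time until first ACK returns = Ttrans + RTT = 1 + 20 = 21 ms
Need W * Ttrans >= Ttrans + RTT  ->  W >= (Ttrans + RTT) / Ttrans
(Ttrans + RTT) / Ttrans = 21 / 1 = 21
W_min = ceil(21) = 21

21


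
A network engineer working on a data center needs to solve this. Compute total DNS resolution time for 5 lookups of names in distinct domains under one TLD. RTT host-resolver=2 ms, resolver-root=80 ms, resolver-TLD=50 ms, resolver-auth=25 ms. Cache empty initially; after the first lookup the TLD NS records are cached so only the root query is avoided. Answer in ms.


Lookup 1 (cold cache): local + root + TLD + auth = 2 + 80 + 50 + 25 = 157 ms
Lookups 2..5 (TLD NS cached -> skip root; new domain -> still ask TLD and auth): local + TLD + auth = 2 + 50 + 25 = 77 ms each
Remaining 4 lookups: 4 * 77 = 308 ms
Total = 157 + 308 = 465 ms

465


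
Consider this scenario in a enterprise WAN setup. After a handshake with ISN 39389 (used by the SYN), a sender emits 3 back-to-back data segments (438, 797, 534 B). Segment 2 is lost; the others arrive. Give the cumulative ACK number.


SYN uses sequence number 39389; first data byte = ISN + 1 = 39390.
Segment 1: SEQ = 39390, len = 438 B, covers [39390, 39827]
Segment 2: SEQ = 39828, len = 797 B, covers [39828, 40624] [LOST]
Segment 3: SEQ = 40625, len = 534 B, covers [40625, 41158]
In-order data received: bytes [39390, 39827] (segments 1..1).
Segment 2 missing -> gap begins at byte 39828; later segments buffered out of order.
Cumulative ACK = next expected in-order byte = 39390 + 438 = 39828

39828


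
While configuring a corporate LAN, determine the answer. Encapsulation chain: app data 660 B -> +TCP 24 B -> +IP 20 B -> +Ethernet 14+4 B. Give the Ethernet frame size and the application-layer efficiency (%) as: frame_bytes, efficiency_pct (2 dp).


TCP segment = 660 + 24 = 684 B
IP packet = 684 + 20 = 704 B
Ethernet frame = 704 + 14 + 4 = 722 B
Efficiency = app / frame = 660 / 722 = 0.914127 = 91.4127% -> 91.41% (2 dp)

722, 91.41


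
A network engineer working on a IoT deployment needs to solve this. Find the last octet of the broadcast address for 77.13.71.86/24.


Given: IP = 77.13.71.86, prefix = /24
Host bits = 32 - 24 = 8
Network last octet = 86 AND mask = 0
Host part size = 2^8 - 1 = 255
Broadcast last octet = 0 OR 255 = 255

255


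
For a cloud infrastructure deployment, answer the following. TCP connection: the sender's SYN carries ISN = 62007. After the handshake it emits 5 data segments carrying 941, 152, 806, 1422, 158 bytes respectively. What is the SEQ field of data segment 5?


The SYN occupies sequence number ISN = 62007, so the first data byte is ISN + 1 = 62008.
SEQ of data segment i = (ISN + 1) + sum of payload sizes of segments 1..i-1.
Segment 1: SEQ = 62008, payload = 941 bytes
Segment 2: SEQ = 62949, payload = 152 bytes
Segment 3: SEQ = 63101, payload = 806 bytes
Segment 4: SEQ = 63907, payload = 1422 bytes
Segment 5: SEQ = 65329, payload = 158 bytes
SEQ of segment 5 = 62008 + 941 + 152 + 806 + 1422 = 65329

65329


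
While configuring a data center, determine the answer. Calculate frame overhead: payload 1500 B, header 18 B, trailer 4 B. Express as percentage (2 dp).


Given: payload = 1500 B, header = 18 B, trailer = 4 B
Overhead bytes = header + trailer = 18 + 4 = 22
Total frame = payload + overhead = 1500 + 22 = 1522
Overhead % = 22 / 1522 * 100 = 1.4455% -> 1.45% (2 dp)

1.45


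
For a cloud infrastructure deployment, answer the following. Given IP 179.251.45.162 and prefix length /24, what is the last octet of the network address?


Given: IP = 179.251.45.162, prefix = /24
Subnet mask = 255.255.255.0
Last octet of IP: 162
Last octet of mask: 0
Network last octet = 162 AND 0 = 0

0


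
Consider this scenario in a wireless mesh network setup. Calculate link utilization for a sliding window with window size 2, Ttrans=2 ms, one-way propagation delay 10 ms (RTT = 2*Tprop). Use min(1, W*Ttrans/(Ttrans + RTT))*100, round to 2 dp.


Given: W = 2, Ttrans = 2 ms, RTT = 20 ms (= 2 * Tprop, Tprop = 10 ms)
Cycle time = Ttrans + RTT = 2 + 20 = 22 ms (first packet sent until its ACK returns)
W * Ttrans = 2 * 2 = 4 ms of sending per cycle
W * Ttrans / (Ttrans + RTT) = 4 / 22 = 0.181818
U = min(1, 0.181818) = 0.181818
U% = 18.18%

18.18


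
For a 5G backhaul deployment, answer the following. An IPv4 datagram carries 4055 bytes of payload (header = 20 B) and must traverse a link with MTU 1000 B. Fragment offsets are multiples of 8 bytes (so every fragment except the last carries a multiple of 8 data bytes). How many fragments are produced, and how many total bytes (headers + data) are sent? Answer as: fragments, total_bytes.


Max data per non-final fragment = floor((MTU - header)/8)*8 = floor((1000 - 20)/8)*8 = floor(980/8)*8 = 976 B
Final fragment needs no 8-byte alignment: it can carry up to MTU - header = 980 B
Non-final fragments needed = ceil((payload - 980) / 976) = ceil(3075/976) = ceil(3.1506) = 4
Number of fragments = 4 + 1 = 5
Fragment sizes (data): 4 * 976 B + 151 B (last, 151 <= 980 OK)
Total bytes sent = payload + n_frags * header = 4055 + 5*20 = 4055 + 100 = 4155 B

5, 4155
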